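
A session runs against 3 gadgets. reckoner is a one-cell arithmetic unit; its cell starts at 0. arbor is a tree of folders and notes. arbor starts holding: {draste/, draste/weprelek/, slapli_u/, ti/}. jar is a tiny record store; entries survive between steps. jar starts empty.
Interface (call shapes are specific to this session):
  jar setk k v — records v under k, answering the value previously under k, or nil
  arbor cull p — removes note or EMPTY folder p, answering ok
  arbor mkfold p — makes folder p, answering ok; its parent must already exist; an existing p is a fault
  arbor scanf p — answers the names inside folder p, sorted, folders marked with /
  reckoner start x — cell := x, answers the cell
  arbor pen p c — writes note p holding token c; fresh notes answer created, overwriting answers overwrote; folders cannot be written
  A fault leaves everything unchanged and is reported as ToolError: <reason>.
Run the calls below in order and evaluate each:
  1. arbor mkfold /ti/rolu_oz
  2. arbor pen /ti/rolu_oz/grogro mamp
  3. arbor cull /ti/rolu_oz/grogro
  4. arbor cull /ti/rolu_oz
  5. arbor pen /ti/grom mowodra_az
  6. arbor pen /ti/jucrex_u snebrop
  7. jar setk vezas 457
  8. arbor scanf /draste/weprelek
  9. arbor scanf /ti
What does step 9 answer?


% arbor mkfold(p→/ti/rolu_oz) => ok
% arbor pen(p→/ti/rolu_oz/grogro, c→mamp) => created
% arbor cull(p→/ti/rolu_oz/grogro) => ok
% arbor cull(p→/ti/rolu_oz) => ok
% arbor pen(p→/ti/grom, c→mowodra_az) => created
% arbor pen(p→/ti/jucrex_u, c→snebrop) => created
% jar setk(k→vezas, v→457) => nil
% arbor scanf(p→/draste/weprelek) => []
% arbor scanf(p→/ti) => [grom, jucrex_u]

Answer: [grom, jucrex_u]


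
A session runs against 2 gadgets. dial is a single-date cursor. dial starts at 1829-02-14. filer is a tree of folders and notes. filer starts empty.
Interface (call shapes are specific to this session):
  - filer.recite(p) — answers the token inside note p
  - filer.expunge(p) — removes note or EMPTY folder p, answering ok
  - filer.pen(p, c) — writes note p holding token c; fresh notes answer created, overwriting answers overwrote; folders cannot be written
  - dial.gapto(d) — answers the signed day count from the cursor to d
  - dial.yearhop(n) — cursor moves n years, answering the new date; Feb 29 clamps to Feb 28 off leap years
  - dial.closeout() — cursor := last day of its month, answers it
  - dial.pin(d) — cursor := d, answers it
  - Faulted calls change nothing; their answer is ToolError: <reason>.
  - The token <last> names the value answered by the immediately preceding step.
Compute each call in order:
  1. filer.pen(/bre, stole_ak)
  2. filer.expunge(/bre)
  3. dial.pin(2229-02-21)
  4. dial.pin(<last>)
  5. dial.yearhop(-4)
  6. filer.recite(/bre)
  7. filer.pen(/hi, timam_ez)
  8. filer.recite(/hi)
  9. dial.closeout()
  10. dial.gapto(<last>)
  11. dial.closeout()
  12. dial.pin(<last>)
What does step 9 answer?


Answer: 2225-02-28

Derivation:
Do: filer.pen[p=/bre; c=stole_ak]
See: created
Do: filer.expunge[p=/bre]
See: ok
Do: dial.pin[d=2229-02-21]
See: 2229-02-21
Do: dial.pin[d=<last>]
See: 2229-02-21
Do: dial.yearhop[n=-4]
See: 2225-02-21
Do: filer.recite[p=/bre]
See: ToolError: not found
Do: filer.pen[p=/hi; c=timam_ez]
See: created
Do: filer.recite[p=/hi]
See: timam_ez
Do: dial.closeout[]
See: 2225-02-28
Do: dial.gapto[d=<last>]
See: 0
Do: dial.closeout[]
See: 2225-02-28
Do: dial.pin[d=<last>]
See: 2225-02-28


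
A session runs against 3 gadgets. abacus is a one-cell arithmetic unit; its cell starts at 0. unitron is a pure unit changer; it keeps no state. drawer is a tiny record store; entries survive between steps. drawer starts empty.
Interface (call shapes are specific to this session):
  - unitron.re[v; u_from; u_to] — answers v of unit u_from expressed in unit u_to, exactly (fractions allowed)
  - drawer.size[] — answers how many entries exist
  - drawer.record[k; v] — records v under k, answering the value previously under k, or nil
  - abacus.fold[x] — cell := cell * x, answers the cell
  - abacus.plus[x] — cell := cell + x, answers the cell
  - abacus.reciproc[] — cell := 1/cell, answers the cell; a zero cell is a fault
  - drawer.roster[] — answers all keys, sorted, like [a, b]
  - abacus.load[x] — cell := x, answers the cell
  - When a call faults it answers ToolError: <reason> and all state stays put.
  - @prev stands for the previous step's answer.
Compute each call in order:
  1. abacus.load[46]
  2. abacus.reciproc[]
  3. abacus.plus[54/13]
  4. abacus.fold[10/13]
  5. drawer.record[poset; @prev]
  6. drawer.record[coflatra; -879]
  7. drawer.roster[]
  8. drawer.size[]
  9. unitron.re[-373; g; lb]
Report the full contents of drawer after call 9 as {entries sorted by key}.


-> abacus.load(x: 46)
<- 46
-> abacus.reciproc()
<- 1/46
-> abacus.plus(x: 54/13)
<- 2497/598
-> abacus.fold(x: 10/13)
<- 12485/3887
-> drawer.record(k: poset, v: @prev)
<- nil
-> drawer.record(k: coflatra, v: -879)
<- nil
-> drawer.roster()
<- [coflatra, poset]
-> drawer.size()
<- 2
-> unitron.re(v: -373, u_from: g, u_to: lb)
<- -37300000/45359237

Answer: {coflatra=-879, poset=12485/3887}


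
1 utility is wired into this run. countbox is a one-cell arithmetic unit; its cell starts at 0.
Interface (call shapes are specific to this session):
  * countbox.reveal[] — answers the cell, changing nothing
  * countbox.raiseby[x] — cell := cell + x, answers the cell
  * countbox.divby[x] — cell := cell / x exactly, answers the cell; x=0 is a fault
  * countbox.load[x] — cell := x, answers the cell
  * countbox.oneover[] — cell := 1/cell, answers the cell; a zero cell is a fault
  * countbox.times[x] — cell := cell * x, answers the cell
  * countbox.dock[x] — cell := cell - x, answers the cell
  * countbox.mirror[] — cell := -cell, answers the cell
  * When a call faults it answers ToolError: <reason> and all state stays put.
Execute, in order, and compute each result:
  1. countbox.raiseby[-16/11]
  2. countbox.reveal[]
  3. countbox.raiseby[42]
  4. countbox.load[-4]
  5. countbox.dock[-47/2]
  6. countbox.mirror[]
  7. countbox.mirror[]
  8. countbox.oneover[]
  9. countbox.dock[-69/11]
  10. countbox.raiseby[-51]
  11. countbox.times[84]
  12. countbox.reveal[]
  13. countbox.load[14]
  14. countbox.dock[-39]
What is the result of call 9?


;; countbox.raiseby(x='-16/11') == -16/11
;; countbox.reveal() == -16/11
;; countbox.raiseby(x='42') == 446/11
;; countbox.load(x='-4') == -4
;; countbox.dock(x='-47/2') == 39/2
;; countbox.mirror() == -39/2
;; countbox.mirror() == 39/2
;; countbox.oneover() == 2/39
;; countbox.dock(x='-69/11') == 2713/429
;; countbox.raiseby(x='-51') == -19166/429
;; countbox.times(x='84') == -536648/143
;; countbox.reveal() == -536648/143
;; countbox.load(x='14') == 14
;; countbox.dock(x='-39') == 53

Answer: 2713/429


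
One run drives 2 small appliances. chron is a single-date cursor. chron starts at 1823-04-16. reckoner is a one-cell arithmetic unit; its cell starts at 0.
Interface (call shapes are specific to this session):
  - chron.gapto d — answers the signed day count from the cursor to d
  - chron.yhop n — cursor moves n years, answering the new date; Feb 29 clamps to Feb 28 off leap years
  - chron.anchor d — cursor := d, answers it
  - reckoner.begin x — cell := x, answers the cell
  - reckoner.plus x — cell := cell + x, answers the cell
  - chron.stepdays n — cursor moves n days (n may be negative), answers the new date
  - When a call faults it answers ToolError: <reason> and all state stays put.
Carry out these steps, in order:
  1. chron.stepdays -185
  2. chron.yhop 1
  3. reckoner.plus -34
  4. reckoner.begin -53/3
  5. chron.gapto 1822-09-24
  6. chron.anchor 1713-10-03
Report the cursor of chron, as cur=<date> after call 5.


Answer: cur=1823-10-13

Derivation:
-- 1. chron.stepdays(n→-185) == 1822-10-13
-- 2. chron.yhop(n→1) == 1823-10-13
-- 3. reckoner.plus(x→-34) == -34
-- 4. reckoner.begin(x→-53/3) == -53/3
-- 5. chron.gapto(d→1822-09-24) == -384
-- 6. chron.anchor(d→1713-10-03) == 1713-10-03


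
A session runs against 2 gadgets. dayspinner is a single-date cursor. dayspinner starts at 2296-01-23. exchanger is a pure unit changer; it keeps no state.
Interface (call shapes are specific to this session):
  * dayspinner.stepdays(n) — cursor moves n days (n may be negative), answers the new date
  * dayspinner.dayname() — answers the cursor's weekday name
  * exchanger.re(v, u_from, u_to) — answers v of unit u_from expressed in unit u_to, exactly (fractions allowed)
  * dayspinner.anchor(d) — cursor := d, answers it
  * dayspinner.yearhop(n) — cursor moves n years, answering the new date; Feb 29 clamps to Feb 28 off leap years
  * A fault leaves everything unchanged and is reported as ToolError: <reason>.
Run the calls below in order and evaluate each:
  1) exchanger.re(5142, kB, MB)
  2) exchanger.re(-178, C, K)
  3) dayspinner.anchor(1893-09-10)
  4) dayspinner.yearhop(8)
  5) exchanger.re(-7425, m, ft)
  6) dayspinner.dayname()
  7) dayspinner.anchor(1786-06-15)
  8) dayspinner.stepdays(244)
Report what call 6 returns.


I use exchanger.re using v='5142', u_from='kB', u_to='MB': 2571/500.
Invoking exchanger.re using v='-178', u_from='C', u_to='K', and observe 1903/20.
I use dayspinner.anchor using d='1893-09-10', yielding 1893-09-10.
I call dayspinner.yearhop using n='8': 1901-09-10.
Now I run exchanger.re using v='-7425', u_from='m', u_to='ft', which returns -3093750/127.
Invoking dayspinner.dayname(), and see Tuesday.
Next I call dayspinner.anchor using d='1786-06-15', and observe 1786-06-15.
Calling dayspinner.stepdays using n='244', which returns 1787-02-14.

Answer: Tuesday


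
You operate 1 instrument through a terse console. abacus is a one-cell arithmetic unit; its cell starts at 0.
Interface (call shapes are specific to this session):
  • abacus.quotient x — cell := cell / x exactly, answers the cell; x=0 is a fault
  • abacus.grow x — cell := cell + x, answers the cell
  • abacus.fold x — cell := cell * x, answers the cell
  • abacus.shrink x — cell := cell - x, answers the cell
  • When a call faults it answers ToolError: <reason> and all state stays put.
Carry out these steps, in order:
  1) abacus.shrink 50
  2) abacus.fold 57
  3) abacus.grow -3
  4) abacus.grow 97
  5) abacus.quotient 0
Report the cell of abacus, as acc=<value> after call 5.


Answer: acc=-2756

Derivation:
==> abacus.shrink(x='50')
<== -50
==> abacus.fold(x='57')
<== -2850
==> abacus.grow(x='-3')
<== -2853
==> abacus.grow(x='97')
<== -2756
==> abacus.quotient(x='0')
<== ToolError: division by zero


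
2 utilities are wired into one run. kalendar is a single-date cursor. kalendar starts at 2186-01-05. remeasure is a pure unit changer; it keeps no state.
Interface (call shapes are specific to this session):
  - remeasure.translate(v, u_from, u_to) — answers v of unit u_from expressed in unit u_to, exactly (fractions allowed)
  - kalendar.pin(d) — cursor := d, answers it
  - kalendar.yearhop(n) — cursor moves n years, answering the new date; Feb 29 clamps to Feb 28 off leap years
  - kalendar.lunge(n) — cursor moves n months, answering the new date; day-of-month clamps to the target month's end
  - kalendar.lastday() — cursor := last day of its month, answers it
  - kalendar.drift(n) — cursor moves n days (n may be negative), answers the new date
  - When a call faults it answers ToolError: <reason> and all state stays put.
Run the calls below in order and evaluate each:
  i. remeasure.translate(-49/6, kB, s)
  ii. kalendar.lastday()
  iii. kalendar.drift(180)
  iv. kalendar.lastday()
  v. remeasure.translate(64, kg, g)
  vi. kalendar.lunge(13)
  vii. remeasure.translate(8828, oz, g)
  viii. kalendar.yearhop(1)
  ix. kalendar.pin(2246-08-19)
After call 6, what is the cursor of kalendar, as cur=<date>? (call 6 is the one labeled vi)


Answer: cur=2187-08-31

Derivation:
-> remeasure.translate(-49/6, kB, s)
<- ToolError: incompatible units
-> kalendar.lastday()
<- 2186-01-31
-> kalendar.drift(180)
<- 2186-07-30
-> kalendar.lastday()
<- 2186-07-31
-> remeasure.translate(64, kg, g)
<- 64000
-> kalendar.lunge(13)
<- 2187-08-31
-> remeasure.translate(8828, oz, g)
<- 100107836059/400000
-> kalendar.yearhop(1)
<- 2188-08-31
-> kalendar.pin(2246-08-19)
<- 2246-08-19


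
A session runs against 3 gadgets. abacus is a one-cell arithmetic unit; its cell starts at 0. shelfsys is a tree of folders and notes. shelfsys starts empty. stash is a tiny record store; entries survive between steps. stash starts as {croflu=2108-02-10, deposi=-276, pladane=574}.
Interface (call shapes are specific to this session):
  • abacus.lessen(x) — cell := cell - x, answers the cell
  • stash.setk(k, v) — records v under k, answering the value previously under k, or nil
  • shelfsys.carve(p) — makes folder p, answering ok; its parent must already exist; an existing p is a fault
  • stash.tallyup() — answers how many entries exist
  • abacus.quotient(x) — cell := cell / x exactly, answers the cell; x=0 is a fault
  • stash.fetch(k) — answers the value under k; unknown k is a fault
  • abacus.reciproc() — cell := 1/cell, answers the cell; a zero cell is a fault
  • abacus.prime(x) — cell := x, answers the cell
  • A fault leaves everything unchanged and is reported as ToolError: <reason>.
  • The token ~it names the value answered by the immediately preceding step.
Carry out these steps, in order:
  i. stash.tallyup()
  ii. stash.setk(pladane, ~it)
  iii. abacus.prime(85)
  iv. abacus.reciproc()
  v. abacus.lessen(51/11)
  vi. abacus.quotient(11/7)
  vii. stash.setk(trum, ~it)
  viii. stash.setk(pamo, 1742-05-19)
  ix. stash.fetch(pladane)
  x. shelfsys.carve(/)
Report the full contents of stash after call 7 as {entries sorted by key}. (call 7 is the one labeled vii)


Answer: {croflu=2108-02-10, deposi=-276, pladane=3, trum=-30268/10285}

Derivation:
→ stash.tallyup()
← 3
→ stash.setk(pladane, ~it)
← 574
→ abacus.prime(85)
← 85
→ abacus.reciproc()
← 1/85
→ abacus.lessen(51/11)
← -4324/935
→ abacus.quotient(11/7)
← -30268/10285
→ stash.setk(trum, ~it)
← nil
→ stash.setk(pamo, 1742-05-19)
← nil
→ stash.fetch(pladane)
← 3
→ shelfsys.carve(/)
← ToolError: exists


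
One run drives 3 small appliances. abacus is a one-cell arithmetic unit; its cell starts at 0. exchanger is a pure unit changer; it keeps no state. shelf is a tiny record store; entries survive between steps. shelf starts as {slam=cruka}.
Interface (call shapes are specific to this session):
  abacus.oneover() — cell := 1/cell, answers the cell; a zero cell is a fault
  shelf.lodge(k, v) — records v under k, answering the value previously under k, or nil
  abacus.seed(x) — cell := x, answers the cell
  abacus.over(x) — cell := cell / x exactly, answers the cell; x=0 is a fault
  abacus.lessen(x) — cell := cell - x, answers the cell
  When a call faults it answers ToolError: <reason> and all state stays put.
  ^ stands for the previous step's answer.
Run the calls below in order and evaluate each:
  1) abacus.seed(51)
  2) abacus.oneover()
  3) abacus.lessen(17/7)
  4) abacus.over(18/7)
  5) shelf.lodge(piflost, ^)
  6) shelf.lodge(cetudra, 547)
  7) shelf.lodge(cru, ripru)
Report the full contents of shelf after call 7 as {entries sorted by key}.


>>> abacus.seed 51
  51
>>> abacus.oneover
  1/51
>>> abacus.lessen 17/7
  -860/357
>>> abacus.over 18/7
  -430/459
>>> shelf.lodge piflost ^
  nil
>>> shelf.lodge cetudra 547
  nil
>>> shelf.lodge cru ripru
  nil

Answer: {cetudra=547, cru=ripru, piflost=-430/459, slam=cruka}


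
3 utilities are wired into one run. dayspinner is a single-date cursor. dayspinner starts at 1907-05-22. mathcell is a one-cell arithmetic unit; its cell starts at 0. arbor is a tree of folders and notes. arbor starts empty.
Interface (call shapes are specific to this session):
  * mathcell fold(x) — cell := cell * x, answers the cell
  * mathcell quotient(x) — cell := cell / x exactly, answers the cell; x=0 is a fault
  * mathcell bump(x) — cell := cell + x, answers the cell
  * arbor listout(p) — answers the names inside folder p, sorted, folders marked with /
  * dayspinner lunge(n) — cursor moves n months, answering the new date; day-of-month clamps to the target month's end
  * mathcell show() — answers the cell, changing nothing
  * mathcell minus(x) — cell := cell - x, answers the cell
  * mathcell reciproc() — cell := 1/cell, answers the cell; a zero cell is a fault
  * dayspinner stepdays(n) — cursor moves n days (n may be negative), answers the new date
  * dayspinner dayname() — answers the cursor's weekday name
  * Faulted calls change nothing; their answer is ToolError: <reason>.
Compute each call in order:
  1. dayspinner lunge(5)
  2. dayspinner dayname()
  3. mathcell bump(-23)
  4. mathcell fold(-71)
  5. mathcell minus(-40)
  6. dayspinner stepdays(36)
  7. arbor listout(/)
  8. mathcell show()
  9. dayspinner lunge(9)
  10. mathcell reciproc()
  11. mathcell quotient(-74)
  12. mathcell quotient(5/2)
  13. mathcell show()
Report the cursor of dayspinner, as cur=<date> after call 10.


Answer: cur=1908-08-27

Derivation:
Act: dayspinner lunge[n=5]
Obs: 1907-10-22
Act: dayspinner dayname[]
Obs: Tuesday
Act: mathcell bump[x=-23]
Obs: -23
Act: mathcell fold[x=-71]
Obs: 1633
Act: mathcell minus[x=-40]
Obs: 1673
Act: dayspinner stepdays[n=36]
Obs: 1907-11-27
Act: arbor listout[p=/]
Obs: []
Act: mathcell show[]
Obs: 1673
Act: dayspinner lunge[n=9]
Obs: 1908-08-27
Act: mathcell reciproc[]
Obs: 1/1673
Act: mathcell quotient[x=-74]
Obs: -1/123802
Act: mathcell quotient[x=5/2]
Obs: -1/309505
Act: mathcell show[]
Obs: -1/309505


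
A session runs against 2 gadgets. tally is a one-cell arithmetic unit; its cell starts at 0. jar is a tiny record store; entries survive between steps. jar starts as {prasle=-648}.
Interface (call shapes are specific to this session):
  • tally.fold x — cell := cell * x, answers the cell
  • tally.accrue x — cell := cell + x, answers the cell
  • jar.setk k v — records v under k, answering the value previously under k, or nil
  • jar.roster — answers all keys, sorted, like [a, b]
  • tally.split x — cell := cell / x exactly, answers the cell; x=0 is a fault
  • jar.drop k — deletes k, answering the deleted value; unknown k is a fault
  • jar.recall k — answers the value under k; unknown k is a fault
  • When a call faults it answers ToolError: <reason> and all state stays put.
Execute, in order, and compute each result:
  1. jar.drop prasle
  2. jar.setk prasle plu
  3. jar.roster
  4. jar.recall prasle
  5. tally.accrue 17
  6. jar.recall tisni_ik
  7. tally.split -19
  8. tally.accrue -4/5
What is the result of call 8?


Answer: -161/95

Derivation:
~$ jar.drop k: prasle
= -648
~$ jar.setk k: prasle v: plu
= nil
~$ jar.roster
= [prasle]
~$ jar.recall k: prasle
= plu
~$ tally.accrue x: 17
= 17
~$ jar.recall k: tisni_ik
= ToolError: no such key tisni_ik
~$ tally.split x: -19
= -17/19
~$ tally.accrue x: -4/5
= -161/95


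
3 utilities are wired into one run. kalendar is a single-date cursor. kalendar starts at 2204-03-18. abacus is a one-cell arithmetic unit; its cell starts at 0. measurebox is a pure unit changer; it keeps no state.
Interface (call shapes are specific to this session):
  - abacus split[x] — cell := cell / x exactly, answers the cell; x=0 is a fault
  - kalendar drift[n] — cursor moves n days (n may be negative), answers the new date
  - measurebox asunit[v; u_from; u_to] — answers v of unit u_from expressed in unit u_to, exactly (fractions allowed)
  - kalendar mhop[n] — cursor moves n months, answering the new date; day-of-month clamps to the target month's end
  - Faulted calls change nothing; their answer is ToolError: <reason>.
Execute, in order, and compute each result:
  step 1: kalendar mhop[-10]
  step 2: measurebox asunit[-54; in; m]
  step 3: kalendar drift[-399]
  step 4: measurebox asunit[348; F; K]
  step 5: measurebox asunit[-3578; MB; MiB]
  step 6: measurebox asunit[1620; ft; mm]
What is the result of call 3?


Answer: 2202-04-14

Derivation:
→ kalendar mhop(n→-10)
← 2203-05-18
→ measurebox asunit(v→-54, u_from→in, u_to→m)
← -3429/2500
→ kalendar drift(n→-399)
← 2202-04-14
→ measurebox asunit(v→348, u_from→F, u_to→K)
← 80767/180
→ measurebox asunit(v→-3578, u_from→MB, u_to→MiB)
← -27953125/8192
→ measurebox asunit(v→1620, u_from→ft, u_to→mm)
← 493776


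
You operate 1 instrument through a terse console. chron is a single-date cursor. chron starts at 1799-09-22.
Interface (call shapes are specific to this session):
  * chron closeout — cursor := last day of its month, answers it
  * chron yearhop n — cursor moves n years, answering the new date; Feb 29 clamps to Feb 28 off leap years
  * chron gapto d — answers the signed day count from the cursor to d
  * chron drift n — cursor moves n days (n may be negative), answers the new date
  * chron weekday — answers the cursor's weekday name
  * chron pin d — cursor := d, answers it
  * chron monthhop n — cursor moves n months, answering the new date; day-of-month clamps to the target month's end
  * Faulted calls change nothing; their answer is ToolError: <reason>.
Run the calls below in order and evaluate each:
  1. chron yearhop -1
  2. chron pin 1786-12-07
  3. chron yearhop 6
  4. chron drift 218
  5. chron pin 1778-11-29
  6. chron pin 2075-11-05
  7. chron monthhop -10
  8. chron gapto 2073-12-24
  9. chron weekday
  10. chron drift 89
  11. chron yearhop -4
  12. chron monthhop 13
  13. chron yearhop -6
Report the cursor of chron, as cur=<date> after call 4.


% chron yearhop n='-1'
[out] 1798-09-22
% chron pin d='1786-12-07'
[out] 1786-12-07
% chron yearhop n='6'
[out] 1792-12-07
% chron drift n='218'
[out] 1793-07-13
% chron pin d='1778-11-29'
[out] 1778-11-29
% chron pin d='2075-11-05'
[out] 2075-11-05
% chron monthhop n='-10'
[out] 2075-01-05
% chron gapto d='2073-12-24'
[out] -377
% chron weekday
[out] Saturday
% chron drift n='89'
[out] 2075-04-04
% chron yearhop n='-4'
[out] 2071-04-04
% chron monthhop n='13'
[out] 2072-05-04
% chron yearhop n='-6'
[out] 2066-05-04

Answer: cur=1793-07-13


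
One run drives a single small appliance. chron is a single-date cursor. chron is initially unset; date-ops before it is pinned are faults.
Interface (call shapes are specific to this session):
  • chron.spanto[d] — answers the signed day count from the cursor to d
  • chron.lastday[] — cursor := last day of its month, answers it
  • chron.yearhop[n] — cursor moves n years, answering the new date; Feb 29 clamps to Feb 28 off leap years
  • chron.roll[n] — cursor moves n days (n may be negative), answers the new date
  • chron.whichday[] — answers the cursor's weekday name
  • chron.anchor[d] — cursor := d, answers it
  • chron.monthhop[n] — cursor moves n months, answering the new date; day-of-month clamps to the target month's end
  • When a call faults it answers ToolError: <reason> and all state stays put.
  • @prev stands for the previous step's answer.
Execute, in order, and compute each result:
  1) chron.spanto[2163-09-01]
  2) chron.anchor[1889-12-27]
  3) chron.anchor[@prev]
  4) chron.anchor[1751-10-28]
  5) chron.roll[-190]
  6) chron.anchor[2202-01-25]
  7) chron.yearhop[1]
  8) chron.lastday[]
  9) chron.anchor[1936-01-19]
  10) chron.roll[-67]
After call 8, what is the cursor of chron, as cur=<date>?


Answer: cur=2203-01-31

Derivation:
I run chron.spanto using 2163-09-01: ToolError: no date set.
Invoking chron.anchor using 1889-12-27, → 1889-12-27.
I try chron.anchor using @prev, and get 1889-12-27.
Now I run chron.anchor using 1751-10-28, and see 1751-10-28.
Then chron.roll using -190, — result: 1751-04-21.
Calling chron.anchor using 2202-01-25, yielding 2202-01-25.
I use chron.yearhop using 1, → 2203-01-25.
I call chron.lastday(): 2203-01-31.
I try chron.anchor using 1936-01-19, which returns 1936-01-19.
Calling chron.roll using -67, and observe 1935-11-13.


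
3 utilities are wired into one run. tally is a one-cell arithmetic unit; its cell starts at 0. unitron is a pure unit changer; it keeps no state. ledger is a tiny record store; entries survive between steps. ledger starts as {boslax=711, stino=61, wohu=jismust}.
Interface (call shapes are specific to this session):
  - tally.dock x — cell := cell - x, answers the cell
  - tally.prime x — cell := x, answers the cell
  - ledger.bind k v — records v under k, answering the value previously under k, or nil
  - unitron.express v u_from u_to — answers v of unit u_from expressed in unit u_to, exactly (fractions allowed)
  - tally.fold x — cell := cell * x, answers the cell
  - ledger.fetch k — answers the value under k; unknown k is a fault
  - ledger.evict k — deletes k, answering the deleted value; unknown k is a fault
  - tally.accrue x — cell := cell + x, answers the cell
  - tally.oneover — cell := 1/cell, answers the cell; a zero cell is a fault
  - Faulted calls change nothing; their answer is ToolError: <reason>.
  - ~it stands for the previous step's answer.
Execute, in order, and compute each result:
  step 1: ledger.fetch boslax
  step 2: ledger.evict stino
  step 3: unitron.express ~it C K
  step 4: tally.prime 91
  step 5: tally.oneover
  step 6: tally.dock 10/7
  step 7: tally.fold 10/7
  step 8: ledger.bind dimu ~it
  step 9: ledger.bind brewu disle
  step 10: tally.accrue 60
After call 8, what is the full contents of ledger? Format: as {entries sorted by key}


>> fetch(k: boslax)
<< 711
>> evict(k: stino)
<< 61
>> express(v: ~it, u_from: C, u_to: K)
<< 6683/20
>> prime(x: 91)
<< 91
>> oneover()
<< 1/91
>> dock(x: 10/7)
<< -129/91
>> fold(x: 10/7)
<< -1290/637
>> bind(k: dimu, v: ~it)
<< nil
>> bind(k: brewu, v: disle)
<< nil
>> accrue(x: 60)
<< 36930/637

Answer: {boslax=711, dimu=-1290/637, wohu=jismust}


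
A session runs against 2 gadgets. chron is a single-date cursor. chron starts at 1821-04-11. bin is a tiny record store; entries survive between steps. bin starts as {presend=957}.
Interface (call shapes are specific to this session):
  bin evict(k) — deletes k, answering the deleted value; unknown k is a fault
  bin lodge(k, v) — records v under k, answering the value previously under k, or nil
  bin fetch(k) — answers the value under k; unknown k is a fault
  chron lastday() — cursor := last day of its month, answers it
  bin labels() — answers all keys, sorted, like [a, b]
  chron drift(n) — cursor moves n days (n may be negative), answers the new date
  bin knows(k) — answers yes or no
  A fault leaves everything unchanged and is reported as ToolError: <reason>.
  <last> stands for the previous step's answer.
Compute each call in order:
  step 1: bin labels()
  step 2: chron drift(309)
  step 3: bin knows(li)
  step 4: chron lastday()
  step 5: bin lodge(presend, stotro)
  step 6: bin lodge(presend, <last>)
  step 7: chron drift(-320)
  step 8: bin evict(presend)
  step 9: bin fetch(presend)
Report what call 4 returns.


>> bin labels()
<< [presend]
>> chron drift(n→309)
<< 1822-02-14
>> bin knows(k→li)
<< no
>> chron lastday()
<< 1822-02-28
>> bin lodge(k→presend, v→stotro)
<< 957
>> bin lodge(k→presend, v→<last>)
<< stotro
>> chron drift(n→-320)
<< 1821-04-14
>> bin evict(k→presend)
<< 957
>> bin fetch(k→presend)
<< ToolError: no such key presend

Answer: 1822-02-28


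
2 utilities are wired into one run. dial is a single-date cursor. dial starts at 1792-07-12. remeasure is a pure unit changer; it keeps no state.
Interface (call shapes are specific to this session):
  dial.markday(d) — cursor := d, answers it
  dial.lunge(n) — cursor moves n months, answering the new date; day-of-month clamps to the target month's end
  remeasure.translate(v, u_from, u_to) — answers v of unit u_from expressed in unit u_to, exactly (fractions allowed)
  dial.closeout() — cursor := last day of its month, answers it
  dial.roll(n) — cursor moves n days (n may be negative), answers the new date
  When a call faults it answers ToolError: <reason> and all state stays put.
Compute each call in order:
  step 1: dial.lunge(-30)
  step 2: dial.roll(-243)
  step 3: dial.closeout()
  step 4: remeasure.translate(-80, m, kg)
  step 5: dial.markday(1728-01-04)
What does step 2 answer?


Do: lunge[n='-30']
See: 1790-01-12
Do: roll[n='-243']
See: 1789-05-14
Do: closeout[]
See: 1789-05-31
Do: translate[v='-80'; u_from='m'; u_to='kg']
See: ToolError: incompatible units
Do: markday[d='1728-01-04']
See: 1728-01-04

Answer: 1789-05-14


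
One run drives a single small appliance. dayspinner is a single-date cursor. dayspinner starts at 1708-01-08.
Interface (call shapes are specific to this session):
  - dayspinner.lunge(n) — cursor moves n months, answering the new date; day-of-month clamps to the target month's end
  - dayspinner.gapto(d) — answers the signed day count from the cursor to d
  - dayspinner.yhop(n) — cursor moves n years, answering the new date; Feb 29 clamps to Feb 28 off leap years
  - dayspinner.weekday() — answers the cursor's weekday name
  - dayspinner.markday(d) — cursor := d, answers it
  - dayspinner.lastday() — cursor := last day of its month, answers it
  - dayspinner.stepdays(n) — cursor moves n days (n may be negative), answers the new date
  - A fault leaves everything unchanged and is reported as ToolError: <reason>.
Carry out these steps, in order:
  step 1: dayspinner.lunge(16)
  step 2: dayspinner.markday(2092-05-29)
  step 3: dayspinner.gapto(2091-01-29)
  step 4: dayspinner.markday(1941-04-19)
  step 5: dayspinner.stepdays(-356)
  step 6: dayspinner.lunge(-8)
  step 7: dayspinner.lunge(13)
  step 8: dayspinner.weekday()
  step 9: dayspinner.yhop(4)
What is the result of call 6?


Calling dayspinner.lunge passing n='16', → 1709-05-08.
Using dayspinner.markday passing d='2092-05-29', yielding 2092-05-29.
Calling dayspinner.gapto passing d='2091-01-29', → -486.
Now I run dayspinner.markday passing d='1941-04-19': 1941-04-19.
I invoke dayspinner.stepdays passing n='-356', — result: 1940-04-28.
Invoking dayspinner.lunge passing n='-8', — result: 1939-08-28.
Then dayspinner.lunge passing n='13', and get 1940-09-28.
I try dayspinner.weekday: Saturday.
I call dayspinner.yhop passing n='4', giving 1944-09-28.

Answer: 1939-08-28


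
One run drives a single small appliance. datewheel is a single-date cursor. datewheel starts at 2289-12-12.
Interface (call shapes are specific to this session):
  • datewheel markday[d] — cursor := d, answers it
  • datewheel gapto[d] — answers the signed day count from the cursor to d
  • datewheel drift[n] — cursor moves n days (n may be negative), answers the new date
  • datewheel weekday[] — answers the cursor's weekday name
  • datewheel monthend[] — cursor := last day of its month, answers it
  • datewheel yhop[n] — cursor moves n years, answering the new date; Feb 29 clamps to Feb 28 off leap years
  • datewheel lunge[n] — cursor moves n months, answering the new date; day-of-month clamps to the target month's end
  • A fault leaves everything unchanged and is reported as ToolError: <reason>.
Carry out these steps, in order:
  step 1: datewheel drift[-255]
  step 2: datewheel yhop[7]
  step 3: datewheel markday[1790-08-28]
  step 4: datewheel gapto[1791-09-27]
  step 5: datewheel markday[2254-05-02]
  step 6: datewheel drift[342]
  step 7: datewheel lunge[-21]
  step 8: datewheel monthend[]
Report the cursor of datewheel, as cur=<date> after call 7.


Answer: cur=2253-07-09

Derivation:
>>> datewheel drift n: -255
= 2289-04-01
>>> datewheel yhop n: 7
= 2296-04-01
>>> datewheel markday d: 1790-08-28
= 1790-08-28
>>> datewheel gapto d: 1791-09-27
= 395
>>> datewheel markday d: 2254-05-02
= 2254-05-02
>>> datewheel drift n: 342
= 2255-04-09
>>> datewheel lunge n: -21
= 2253-07-09
>>> datewheel monthend
= 2253-07-31


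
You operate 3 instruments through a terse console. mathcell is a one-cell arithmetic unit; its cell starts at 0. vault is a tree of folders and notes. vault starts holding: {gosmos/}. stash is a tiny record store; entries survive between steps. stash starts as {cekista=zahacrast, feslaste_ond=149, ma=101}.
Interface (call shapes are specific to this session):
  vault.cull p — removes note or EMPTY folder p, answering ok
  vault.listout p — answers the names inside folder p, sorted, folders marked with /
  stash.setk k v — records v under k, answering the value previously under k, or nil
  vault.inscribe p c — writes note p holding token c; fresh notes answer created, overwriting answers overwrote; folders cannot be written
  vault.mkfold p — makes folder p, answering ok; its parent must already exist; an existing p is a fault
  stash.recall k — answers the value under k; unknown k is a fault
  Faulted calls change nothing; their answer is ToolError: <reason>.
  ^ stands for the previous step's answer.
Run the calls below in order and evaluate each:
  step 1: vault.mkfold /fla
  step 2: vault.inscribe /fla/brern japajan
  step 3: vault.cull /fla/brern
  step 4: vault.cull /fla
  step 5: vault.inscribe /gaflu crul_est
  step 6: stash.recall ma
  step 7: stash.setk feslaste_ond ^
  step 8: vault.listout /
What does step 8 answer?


Answer: [gaflu, gosmos/]

Derivation:
>>> vault.mkfold /fla
:: ok
>>> vault.inscribe /fla/brern japajan
:: created
>>> vault.cull /fla/brern
:: ok
>>> vault.cull /fla
:: ok
>>> vault.inscribe /gaflu crul_est
:: created
>>> stash.recall ma
:: 101
>>> stash.setk feslaste_ond ^
:: 149
>>> vault.listout /
:: [gaflu, gosmos/]


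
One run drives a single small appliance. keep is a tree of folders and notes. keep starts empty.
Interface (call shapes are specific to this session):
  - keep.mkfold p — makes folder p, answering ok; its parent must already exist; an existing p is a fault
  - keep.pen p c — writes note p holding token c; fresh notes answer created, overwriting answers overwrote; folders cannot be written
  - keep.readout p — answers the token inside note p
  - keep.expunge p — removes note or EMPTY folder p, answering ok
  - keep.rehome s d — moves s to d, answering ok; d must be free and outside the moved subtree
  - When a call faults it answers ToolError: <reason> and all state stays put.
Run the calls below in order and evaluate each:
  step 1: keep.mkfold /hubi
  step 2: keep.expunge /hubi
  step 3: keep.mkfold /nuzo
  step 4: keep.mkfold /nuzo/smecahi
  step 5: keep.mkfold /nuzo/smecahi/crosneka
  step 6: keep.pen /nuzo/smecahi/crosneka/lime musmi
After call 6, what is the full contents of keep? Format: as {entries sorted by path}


[in] mkfold p: /hubi
:: ok
[in] expunge p: /hubi
:: ok
[in] mkfold p: /nuzo
:: ok
[in] mkfold p: /nuzo/smecahi
:: ok
[in] mkfold p: /nuzo/smecahi/crosneka
:: ok
[in] pen p: /nuzo/smecahi/crosneka/lime c: musmi
:: created

Answer: {nuzo/, nuzo/smecahi/, nuzo/smecahi/crosneka/, nuzo/smecahi/crosneka/lime=musmi}


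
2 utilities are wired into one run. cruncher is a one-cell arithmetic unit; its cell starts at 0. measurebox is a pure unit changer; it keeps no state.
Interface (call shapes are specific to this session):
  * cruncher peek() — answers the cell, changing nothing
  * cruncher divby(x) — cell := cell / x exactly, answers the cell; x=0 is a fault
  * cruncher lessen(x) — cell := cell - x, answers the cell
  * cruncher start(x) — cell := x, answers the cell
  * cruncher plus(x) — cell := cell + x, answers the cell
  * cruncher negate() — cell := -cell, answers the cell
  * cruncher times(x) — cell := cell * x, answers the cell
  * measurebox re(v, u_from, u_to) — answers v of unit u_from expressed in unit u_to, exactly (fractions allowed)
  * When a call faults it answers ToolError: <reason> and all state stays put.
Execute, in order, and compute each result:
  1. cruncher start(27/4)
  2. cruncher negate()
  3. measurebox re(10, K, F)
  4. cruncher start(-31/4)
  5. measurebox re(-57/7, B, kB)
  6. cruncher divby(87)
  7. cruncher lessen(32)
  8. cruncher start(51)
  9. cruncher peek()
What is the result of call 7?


Answer: -11167/348

Derivation:
Act: cruncher start[x: 27/4]
Obs: 27/4
Act: cruncher negate[]
Obs: -27/4
Act: measurebox re[v: 10; u_from: K; u_to: F]
Obs: -44167/100
Act: cruncher start[x: -31/4]
Obs: -31/4
Act: measurebox re[v: -57/7; u_from: B; u_to: kB]
Obs: -57/7000
Act: cruncher divby[x: 87]
Obs: -31/348
Act: cruncher lessen[x: 32]
Obs: -11167/348
Act: cruncher start[x: 51]
Obs: 51
Act: cruncher peek[]
Obs: 51


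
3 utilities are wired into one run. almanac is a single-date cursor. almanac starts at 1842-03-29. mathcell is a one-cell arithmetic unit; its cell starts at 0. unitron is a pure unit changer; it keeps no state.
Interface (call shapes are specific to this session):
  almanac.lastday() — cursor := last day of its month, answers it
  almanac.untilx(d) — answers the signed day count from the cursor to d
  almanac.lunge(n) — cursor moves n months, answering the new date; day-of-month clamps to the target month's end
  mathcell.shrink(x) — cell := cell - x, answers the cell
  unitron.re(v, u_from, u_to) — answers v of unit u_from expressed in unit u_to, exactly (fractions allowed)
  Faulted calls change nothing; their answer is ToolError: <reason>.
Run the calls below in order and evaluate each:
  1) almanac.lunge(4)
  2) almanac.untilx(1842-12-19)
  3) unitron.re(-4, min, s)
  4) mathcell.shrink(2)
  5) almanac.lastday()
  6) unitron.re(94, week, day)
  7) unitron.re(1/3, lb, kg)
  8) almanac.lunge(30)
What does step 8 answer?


Using lunge with n=4, → 1842-07-29.
Next I call untilx with d=1842-12-19: 143.
I try re with v=-4, u_from=min, u_to=s, and get -240.
Invoking shrink with x=2, which returns -2.
I use lastday(), and get 1842-07-31.
Using re with v=94, u_from=week, u_to=day: 658.
Invoking re with v=1/3, u_from=lb, u_to=kg, which returns 45359237/300000000.
Calling lunge with n=30, giving 1845-01-31.

Answer: 1845-01-31


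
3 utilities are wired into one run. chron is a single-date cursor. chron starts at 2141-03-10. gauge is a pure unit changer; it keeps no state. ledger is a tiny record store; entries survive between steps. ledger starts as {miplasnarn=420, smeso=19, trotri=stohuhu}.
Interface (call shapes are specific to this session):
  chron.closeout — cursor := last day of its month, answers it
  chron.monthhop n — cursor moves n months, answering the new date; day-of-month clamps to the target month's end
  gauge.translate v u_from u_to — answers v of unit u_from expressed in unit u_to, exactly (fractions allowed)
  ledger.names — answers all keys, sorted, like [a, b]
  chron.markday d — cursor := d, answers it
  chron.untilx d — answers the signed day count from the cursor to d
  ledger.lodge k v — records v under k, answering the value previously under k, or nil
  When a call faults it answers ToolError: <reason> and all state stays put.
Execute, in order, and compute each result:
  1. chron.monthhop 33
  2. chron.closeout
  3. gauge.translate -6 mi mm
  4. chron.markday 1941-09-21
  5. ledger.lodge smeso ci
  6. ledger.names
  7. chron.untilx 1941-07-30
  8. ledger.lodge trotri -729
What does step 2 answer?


% chron.monthhop n→33
:: 2143-12-10
% chron.closeout
:: 2143-12-31
% gauge.translate v→-6 u_from→mi u_to→mm
:: -9656064
% chron.markday d→1941-09-21
:: 1941-09-21
% ledger.lodge k→smeso v→ci
:: 19
% ledger.names
:: [miplasnarn, smeso, trotri]
% chron.untilx d→1941-07-30
:: -53
% ledger.lodge k→trotri v→-729
:: stohuhu

Answer: 2143-12-31


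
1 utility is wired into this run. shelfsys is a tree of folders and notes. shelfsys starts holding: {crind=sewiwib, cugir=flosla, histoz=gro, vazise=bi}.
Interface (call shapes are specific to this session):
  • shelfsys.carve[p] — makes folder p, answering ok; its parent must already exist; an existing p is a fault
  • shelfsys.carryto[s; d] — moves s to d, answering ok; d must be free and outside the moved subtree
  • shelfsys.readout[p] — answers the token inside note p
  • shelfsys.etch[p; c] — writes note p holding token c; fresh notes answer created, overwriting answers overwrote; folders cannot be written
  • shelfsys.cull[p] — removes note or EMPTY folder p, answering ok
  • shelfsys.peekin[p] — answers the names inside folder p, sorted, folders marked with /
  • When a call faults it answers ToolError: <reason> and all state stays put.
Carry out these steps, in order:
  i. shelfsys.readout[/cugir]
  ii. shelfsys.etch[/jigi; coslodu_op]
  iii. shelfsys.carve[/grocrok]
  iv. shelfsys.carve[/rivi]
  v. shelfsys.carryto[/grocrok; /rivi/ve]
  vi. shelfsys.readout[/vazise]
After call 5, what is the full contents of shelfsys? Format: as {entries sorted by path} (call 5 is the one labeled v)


Answer: {crind=sewiwib, cugir=flosla, histoz=gro, jigi=coslodu_op, rivi/, rivi/ve/, vazise=bi}

Derivation:
Step: shelfsys.readout[p→/cugir]
Result: flosla
Step: shelfsys.etch[p→/jigi; c→coslodu_op]
Result: created
Step: shelfsys.carve[p→/grocrok]
Result: ok
Step: shelfsys.carve[p→/rivi]
Result: ok
Step: shelfsys.carryto[s→/grocrok; d→/rivi/ve]
Result: ok
Step: shelfsys.readout[p→/vazise]
Result: bi
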